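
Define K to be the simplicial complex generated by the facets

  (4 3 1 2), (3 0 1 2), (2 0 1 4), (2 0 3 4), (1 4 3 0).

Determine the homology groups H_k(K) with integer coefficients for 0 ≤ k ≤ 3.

H_0 = Z,  H_1 = 0,  H_2 = 0,  H_3 = Z.

K has 5 vertices, 10 edges, 10 triangles, 5 3-simplices.
rank ∂_0 = 0, rank ∂_1 = 4 ⇒ b_0 = 5 − 0 − 4 = 1; all invariant factors of ∂_1 are 1 so no torsion. So H_0 = Z.
rank ∂_1 = 4, rank ∂_2 = 6 ⇒ b_1 = 10 − 4 − 6 = 0; all invariant factors of ∂_2 are 1 so no torsion. So H_1 = 0.
rank ∂_2 = 6, rank ∂_3 = 4 ⇒ b_2 = 10 − 6 − 4 = 0; all invariant factors of ∂_3 are 1 so no torsion. So H_2 = 0.
rank ∂_3 = 4, rank ∂_4 = 0 ⇒ b_3 = 5 − 4 − 0 = 1. So H_3 = Z.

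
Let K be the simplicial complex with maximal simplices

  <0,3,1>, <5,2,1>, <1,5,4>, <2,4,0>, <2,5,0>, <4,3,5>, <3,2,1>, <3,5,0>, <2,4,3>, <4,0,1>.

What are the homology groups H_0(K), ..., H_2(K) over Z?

Take the total order 0 < 1 < 2 < 3 < 4 < 5 on the vertex set. Then K (dimension 2) consists of the simplices:

  0-simplices (6): [0], [1], [2], [3], [4], [5]
  1-simplices (15): [0,1], [0,2], [0,3], [0,4], [0,5], [1,2], [1,3], [1,4], [1,5], [2,3], [2,4], [2,5], [3,4], [3,5], [4,5]
  2-simplices (10): [0,1,3], [0,1,4], [0,2,4], [0,2,5], [0,3,5], [1,2,3], [1,2,5], [1,4,5], [2,3,4], [3,4,5]

so the chain groups are C_0 ≅ Z^6, C_1 ≅ Z^15, C_2 ≅ Z^10.

Boundary ∂_1: C_1 → C_0 maps an edge to its endpoints' difference, ∂[p,q] = q − p. For instance
  ∂[0,5] = [5] − [0].
The resulting 6×15 matrix has rank 5, and its Smith normal form has invariant factors (1,1,1,1,1).

∂_2: C_2 → C_1 sends each 2-simplex [p,q,r] to [q,r] − [p,r] + [p,q]. For instance
  ∂[0,2,5] = [2,5] − [0,5] + [0,2],
  ∂[0,1,3] = [1,3] − [0,3] + [0,1].
As a 15×10 matrix over Z this has rank 10, with invariant factors (1,1,1,1,1,1,1,1,1,2).

From H_k ≅ ker(∂_k) / im(∂_{k+1}) we obtain:

  H_0: rank C_0 − rank ∂_1 = 6 − 5 = 1, and the invariant factors of ∂_1 are all 1, so H_0 = Z.
  H_1: rank ker ∂_1 − rank ∂_2 = (15 − 5) − 10 = 0, and ∂_2 has invariant factor 2 > 1, so H_1 = Z/2Z.
  H_2: rank ker ∂_2 − rank ∂_3 = (10 − 10) − 0 = 0, and there is no ∂_3, so H_2 = 0.

(K is a triangulation of the real projective plane RP^2.)

H_0 ≅ Z,  H_1 ≅ Z/2Z,  H_2 = 0.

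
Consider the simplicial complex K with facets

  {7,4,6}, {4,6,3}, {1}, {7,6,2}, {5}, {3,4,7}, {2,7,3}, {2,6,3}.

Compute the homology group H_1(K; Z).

H_1 = 0.

Take the total order 1 < 2 < 3 < 4 < 5 < 6 < 7 on the vertex set. Then K (dimension 2) consists of the simplices:

  0-simplices (7): [1], [2], [3], [4], [5], [6], [7]
  1-simplices (9): [2,3], [2,6], [2,7], [3,4], [3,6], [3,7], [4,6], [4,7], [6,7]
  2-simplices (6): [2,3,6], [2,3,7], [2,6,7], [3,4,6], [3,4,7], [4,6,7]

giving chain groups C_0 ≅ Z^7, C_1 ≅ Z^9, C_2 ≅ Z^6.

The boundary map ∂_1: C_1 → C_0 sends each edge [p,q] (with p < q) to q − p.
The resulting 7×9 matrix has rank 4, and its Smith normal form has invariant factors (1,1,1,1).

The boundary map ∂_2: C_2 → C_1 acts by ∂[p,q,r] = [q,r] − [p,r] + [p,q]. For instance
  ∂[2,3,6] = [3,6] − [2,6] + [2,3],
  ∂[2,6,7] = [6,7] − [2,7] + [2,6].
This gives a 9×6 integer matrix of rank 5; reducing to Smith normal form yields diagonal entries (1,1,1,1,1).

Now H_k = ker ∂_k / im ∂_{k+1}, so:

  H_1: rank ker ∂_1 − rank ∂_2 = (9 − 4) − 5 = 0, and the invariant factors of ∂_2 are all 1, so H_1 = 0.

(K is a triangulation of the disjoint union of a set of 2 points and the 2-sphere S^2.)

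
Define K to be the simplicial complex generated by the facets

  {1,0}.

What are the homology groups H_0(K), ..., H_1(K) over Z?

H_0 = Z,  H_1 = 0.

K has 2 vertices, 1 edge.
rank ∂_0 = 0, rank ∂_1 = 1 ⇒ b_0 = 2 − 0 − 1 = 1; all invariant factors of ∂_1 are 1 so no torsion. So H_0 = Z.
rank ∂_1 = 1, rank ∂_2 = 0 ⇒ b_1 = 1 − 1 − 0 = 0. So H_1 = 0.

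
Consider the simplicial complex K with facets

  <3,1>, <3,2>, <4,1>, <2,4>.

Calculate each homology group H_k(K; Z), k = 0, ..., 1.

Take the total order 1 < 2 < 3 < 4 on the vertex set. Then K (dimension 1) consists of the simplices:

  0-simplices (4): [1], [2], [3], [4]
  1-simplices (4): [1,3], [1,4], [2,3], [2,4]

Hence C_0 ≅ Z^4, C_1 ≅ Z^4.

The boundary map ∂_1: C_1 → C_0 sends each edge [p,q] (with p < q) to q − p.
The resulting 4×4 matrix has rank 3, and its Smith normal form has invariant factors (1,1,1).

Now H_k = ker ∂_k / im ∂_{k+1}, so:

  H_0: rank C_0 − rank ∂_1 = 4 − 3 = 1, and the invariant factors of ∂_1 are all 1, so H_0 = Z.
  H_1: rank ker ∂_1 − rank ∂_2 = (4 − 3) − 0 = 1, and there is no ∂_2, so H_1 = Z.

(K is a triangulation of the circle S^1.)

H_0 = Z,  H_1 = Z.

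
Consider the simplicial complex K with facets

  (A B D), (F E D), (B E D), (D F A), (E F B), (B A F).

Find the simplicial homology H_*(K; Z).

Take the total order A < B < D < E < F on the vertex set. Then K (dimension 2) consists of the simplices:

  0-simplices (5): A, B, D, E, F
  1-simplices (9): AB, AD, AF, BD, BE, BF, DE, DF, EF
  2-simplices (6): ABD, ABF, ADF, BDE, BEF, DEF

so the chain groups are C_0 ≅ Z^5, C_1 ≅ Z^9, C_2 ≅ Z^6.

The boundary map ∂_1: C_1 → C_0 is given by ∂[p,q] = [q] − [p]. For instance
  ∂AD = D − A.
The 5×9 boundary matrix has rank 4 and Smith normal form diag(1,1,1,1).

The boundary map ∂_2: C_2 → C_1 maps a triangle to the signed sum of its edges. For instance
  ∂BEF = EF − BF + BE,
  ∂BDE = DE − BE + BD.
The 9×6 boundary matrix has rank 5 and Smith normal form diag(1,1,1,1,1).

Now H_k = ker ∂_k / im ∂_{k+1}, so:

  H_0: rank C_0 − rank ∂_1 = 5 − 4 = 1, and the invariant factors of ∂_1 are all 1, so H_0 ≅ Z.
  H_1: rank ker ∂_1 − rank ∂_2 = (9 − 4) − 5 = 0, and the invariant factors of ∂_2 are all 1, so H_1 ≅ 0.
  H_2: rank ker ∂_2 − rank ∂_3 = (6 − 5) − 0 = 1, and there is no ∂_3, so H_2 ≅ Z.

(K is a triangulation of the 2-sphere S^2.)

H_0 ≅ Z,  H_1 = 0,  H_2 ≅ Z.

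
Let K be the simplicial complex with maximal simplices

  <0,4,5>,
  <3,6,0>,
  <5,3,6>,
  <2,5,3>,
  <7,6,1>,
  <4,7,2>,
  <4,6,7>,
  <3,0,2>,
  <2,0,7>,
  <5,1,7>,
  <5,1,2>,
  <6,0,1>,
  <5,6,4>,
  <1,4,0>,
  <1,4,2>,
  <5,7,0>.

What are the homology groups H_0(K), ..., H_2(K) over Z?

H_0 ≅ Z,  H_1 ≅ Z^2,  H_2 ≅ Z.

We work with the vertex ordering 0 < 1 < 2 < 3 < 4 < 5 < 6 < 7. The simplices of K, each written with vertices in increasing order, are:

  0-simplices (8): [0], [1], [2], [3], [4], [5], [6], [7]
  1-simplices (24): (24 of them)
  2-simplices (16): [0,1,4], [0,1,6], [0,2,3], [0,2,7], [0,3,6], [0,4,5], [0,5,7], [1,2,4], [1,2,5], [1,5,7], [1,6,7], [2,3,5], [2,4,7], [3,5,6], [4,5,6], [4,6,7]

giving chain groups C_0 ≅ Z^8, C_1 ≅ Z^24, C_2 ≅ Z^16.

∂_1: C_1 → C_0 is given by ∂[p,q] = [q] − [p]. For instance
  ∂[1,5] = [5] − [1].
As a 8×24 matrix over Z this has rank 7, with invariant factors (1,1,1,1,1,1,1).

The boundary map ∂_2: C_2 → C_1 maps a triangle to the signed sum of its edges. For instance
  ∂[0,1,4] = [1,4] − [0,4] + [0,1],
  ∂[0,2,3] = [2,3] − [0,3] + [0,2].
The 24×16 boundary matrix has rank 15 and Smith normal form diag(1,1,1,1,1,1,1,1,1,1,1,1,1,1,1).

From H_k ≅ ker(∂_k) / im(∂_{k+1}) we obtain:

  H_0: rank C_0 − rank ∂_1 = 8 − 7 = 1, and the invariant factors of ∂_1 are all 1, so H_0 ≅ Z.
  H_1: rank ker ∂_1 − rank ∂_2 = (24 − 7) − 15 = 2, and the invariant factors of ∂_2 are all 1, so H_1 ≅ Z^2.
  H_2: rank ker ∂_2 − rank ∂_3 = (16 − 15) − 0 = 1, and there is no ∂_3, so H_2 ≅ Z.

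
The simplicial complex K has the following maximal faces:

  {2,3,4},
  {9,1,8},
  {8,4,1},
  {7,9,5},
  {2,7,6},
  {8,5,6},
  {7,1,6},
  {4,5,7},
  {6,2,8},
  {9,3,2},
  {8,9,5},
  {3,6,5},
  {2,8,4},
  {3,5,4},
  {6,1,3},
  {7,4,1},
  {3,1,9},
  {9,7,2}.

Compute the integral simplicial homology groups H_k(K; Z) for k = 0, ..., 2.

Order the vertices as 1 < 2 < 3 < 4 < 5 < 6 < 7 < 8 < 9. Listing each simplex with vertices in this order, K has dimension 2 with simplices:

  0-simplices (9): [1], [2], [3], [4], [5], [6], [7], [8], [9]
  1-simplices (27): (27 of them)
  2-simplices (18): [1,3,6], [1,3,9], [1,4,7], [1,4,8], [1,6,7], [1,8,9], [2,3,4], [2,3,9], [2,4,8], [2,6,7], [2,6,8], [2,7,9], [3,4,5], [3,5,6], [4,5,7], [5,6,8], [5,7,9], [5,8,9]

so the chain groups are C_0 ≅ Z^9, C_1 ≅ Z^27, C_2 ≅ Z^18.

The boundary map ∂_1: C_1 → C_0 is given by ∂[p,q] = [q] − [p]. For instance
  ∂[2,4] = [4] − [2].
As a 9×27 matrix over Z this has rank 8, with invariant factors (1,1,1,1,1,1,1,1).

Boundary ∂_2: C_2 → C_1 sends each 2-simplex [p,q,r] to [q,r] − [p,r] + [p,q]. For instance
  ∂[1,4,8] = [4,8] − [1,8] + [1,4],
  ∂[2,7,9] = [7,9] − [2,9] + [2,7].
The resulting 27×18 matrix has rank 17, and its Smith normal form has invariant factors (1,1,1,1,1,1,1,1,1,1,1,1,1,1,1,1,1).

Now H_k = ker ∂_k / im ∂_{k+1}, so:

  H_0: rank C_0 − rank ∂_1 = 9 − 8 = 1, and the invariant factors of ∂_1 are all 1, so H_0 = Z.
  H_1: rank ker ∂_1 − rank ∂_2 = (27 − 8) − 17 = 2, and the invariant factors of ∂_2 are all 1, so H_1 = Z^2.
  H_2: rank ker ∂_2 − rank ∂_3 = (18 − 17) − 0 = 1, and there is no ∂_3, so H_2 = Z.

H_0 ≅ Z,  H_1 ≅ Z^2,  H_2 ≅ Z.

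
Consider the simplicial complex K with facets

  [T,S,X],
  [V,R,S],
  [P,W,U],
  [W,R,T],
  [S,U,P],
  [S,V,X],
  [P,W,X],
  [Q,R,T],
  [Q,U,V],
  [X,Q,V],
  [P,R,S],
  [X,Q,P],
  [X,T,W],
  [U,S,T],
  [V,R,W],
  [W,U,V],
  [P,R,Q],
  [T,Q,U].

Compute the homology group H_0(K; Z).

H_0 ≅ Z.

We work with the vertex ordering P < Q < R < S < T < U < V < W < X. The simplices of K, each written with vertices in increasing order, are:

  0-simplices (9): P, Q, R, S, T, U, V, W, X
  1-simplices (27): PQ, PR, PS, PU, PW, PX, QR, QT, QU, QV, QX, RS, RT, RV, RW, ST, SU, SV, SX, TU, TW, TX, UV, UW, VW, VX, WX
  2-simplices (18): PQR, PQX, PRS, PSU, PUW, PWX, QRT, QTU, QUV, QVX, RSV, RTW, RVW, STU, STX, SVX, TWX, UVW

giving chain groups C_0 ≅ Z^9, C_1 ≅ Z^27, C_2 ≅ Z^18.

The boundary map ∂_1: C_1 → C_0 sends each edge [p,q] (with p < q) to q − p.
The resulting 9×27 matrix has rank 8, and its Smith normal form has invariant factors (1,1,1,1,1,1,1,1).

∂_2: C_2 → C_1 acts by ∂[p,q,r] = [q,r] − [p,r] + [p,q]. For instance
  ∂PQR = QR − PR + PQ,
  ∂PSU = SU − PU + PS.
As a 27×18 matrix over Z this has rank 17, with invariant factors (1,1,1,1,1,1,1,1,1,1,1,1,1,1,1,1,1).

Reading off H_k = ker ∂_k / im ∂_{k+1}:

  H_0: rank C_0 − rank ∂_1 = 9 − 8 = 1, and the invariant factors of ∂_1 are all 1, so H_0 = Z.

(K is a triangulation of the torus T^2.)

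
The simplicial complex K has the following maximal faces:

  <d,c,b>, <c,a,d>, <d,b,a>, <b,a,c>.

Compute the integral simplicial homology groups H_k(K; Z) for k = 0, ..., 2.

H_0 ≅ Z,  H_1 = 0,  H_2 ≅ Z.

Take the total order a < b < c < d on the vertex set. Then K (dimension 2) consists of the simplices:

  0-simplices (4): a, b, c, d
  1-simplices (6): ab, ac, ad, bc, bd, cd
  2-simplices (4): abc, abd, acd, bcd

Hence C_0 ≅ Z^4, C_1 ≅ Z^6, C_2 ≅ Z^4.

The boundary map ∂_1: C_1 → C_0 sends each edge [p,q] (with p < q) to q − p.
As a 4×6 matrix over Z this has rank 3, with invariant factors (1,1,1).

The boundary map ∂_2: C_2 → C_1 maps a triangle to the signed sum of its edges. For instance
  ∂abd = bd − ad + ab,
  ∂bcd = cd − bd + bc.
The resulting 6×4 matrix has rank 3, and its Smith normal form has invariant factors (1,1,1).

Computing H_k = (kernel of ∂_k) / (image of ∂_{k+1}):

  H_0: rank C_0 − rank ∂_1 = 4 − 3 = 1, and the invariant factors of ∂_1 are all 1, so H_0 = Z.
  H_1: rank ker ∂_1 − rank ∂_2 = (6 − 3) − 3 = 0, and the invariant factors of ∂_2 are all 1, so H_1 = 0.
  H_2: rank ker ∂_2 − rank ∂_3 = (4 − 3) − 0 = 1, and there is no ∂_3, so H_2 = Z.

(K is a triangulation of the 2-sphere S^2.)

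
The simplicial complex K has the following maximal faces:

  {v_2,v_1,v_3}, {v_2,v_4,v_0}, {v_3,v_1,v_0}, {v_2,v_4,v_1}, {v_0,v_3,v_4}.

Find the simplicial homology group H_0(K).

Take the total order v_0 < v_1 < v_2 < v_3 < v_4 on the vertex set. Then K (dimension 2) consists of the simplices:

  0-simplices (5): [v_0], [v_1], [v_2], [v_3], [v_4]
  1-simplices (10): [v_0,v_1], [v_0,v_2], [v_0,v_3], [v_0,v_4], [v_1,v_2], [v_1,v_3], [v_1,v_4], [v_2,v_3], [v_2,v_4], [v_3,v_4]
  2-simplices (5): [v_0,v_1,v_3], [v_0,v_2,v_4], [v_0,v_3,v_4], [v_1,v_2,v_3], [v_1,v_2,v_4]

giving chain groups C_0 ≅ Z^5, C_1 ≅ Z^10, C_2 ≅ Z^5.

∂_1: C_1 → C_0 sends each edge [p,q] (with p < q) to q − p. For instance
  ∂[v_0,v_2] = [v_2] − [v_0].
The resulting 5×10 matrix has rank 4, and its Smith normal form has invariant factors (1,1,1,1).

Boundary ∂_2: C_2 → C_1 sends each 2-simplex [p,q,r] to [q,r] − [p,r] + [p,q]. For instance
  ∂[v_0,v_1,v_3] = [v_1,v_3] − [v_0,v_3] + [v_0,v_1],
  ∂[v_0,v_2,v_4] = [v_2,v_4] − [v_0,v_4] + [v_0,v_2].
This gives a 10×5 integer matrix of rank 5; reducing to Smith normal form yields diagonal entries (1,1,1,1,1).

From H_k ≅ ker(∂_k) / im(∂_{k+1}) we obtain:

  H_0: rank C_0 − rank ∂_1 = 5 − 4 = 1, and the invariant factors of ∂_1 are all 1, so H_0 = Z.

H_0 ≅ Z.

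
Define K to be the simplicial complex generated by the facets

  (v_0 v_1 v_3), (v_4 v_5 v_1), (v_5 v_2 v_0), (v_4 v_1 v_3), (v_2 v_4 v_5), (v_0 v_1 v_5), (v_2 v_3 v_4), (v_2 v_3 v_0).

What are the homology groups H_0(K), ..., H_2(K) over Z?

K has 6 vertices, 12 edges, 8 triangles.
rank ∂_0 = 0, rank ∂_1 = 5 ⇒ b_0 = 6 − 0 − 5 = 1; all invariant factors of ∂_1 are 1 so no torsion. So H_0 = Z.
rank ∂_1 = 5, rank ∂_2 = 7 ⇒ b_1 = 12 − 5 − 7 = 0; all invariant factors of ∂_2 are 1 so no torsion. So H_1 = 0.
rank ∂_2 = 7, rank ∂_3 = 0 ⇒ b_2 = 8 − 7 − 0 = 1. So H_2 = Z.

H_0 = Z,  H_1 = 0,  H_2 = Z.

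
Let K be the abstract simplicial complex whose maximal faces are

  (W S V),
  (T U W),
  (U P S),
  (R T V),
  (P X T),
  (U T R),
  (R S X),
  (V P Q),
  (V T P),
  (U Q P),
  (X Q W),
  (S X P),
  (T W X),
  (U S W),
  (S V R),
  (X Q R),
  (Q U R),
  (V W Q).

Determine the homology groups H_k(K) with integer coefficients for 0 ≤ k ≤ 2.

Order the vertices as P < Q < R < S < T < U < V < W < X. Listing each simplex with vertices in this order, K has dimension 2 with simplices:

  0-simplices (9): P, Q, R, S, T, U, V, W, X
  1-simplices (27): PQ, PS, PT, PU, PV, PX, QR, QU, QV, QW, QX, RS, RT, RU, RV, RX, SU, SV, SW, SX, TU, TV, TW, TX, UW, VW, WX
  2-simplices (18): PQU, PQV, PSU, PSX, PTV, PTX, QRU, QRX, QVW, QWX, RSV, RSX, RTU, RTV, SUW, SVW, TUW, TWX

Hence C_0 ≅ Z^9, C_1 ≅ Z^27, C_2 ≅ Z^18.

The boundary map ∂_1: C_1 → C_0 is given by ∂[p,q] = [q] − [p]. For instance
  ∂SV = V − S.
As a 9×27 matrix over Z this has rank 8, with invariant factors (1,1,1,1,1,1,1,1).

∂_2: C_2 → C_1 acts by ∂[p,q,r] = [q,r] − [p,r] + [p,q]. For instance
  ∂PTX = TX − PX + PT,
  ∂TWX = WX − TX + TW.
This gives a 27×18 integer matrix of rank 17; reducing to Smith normal form yields diagonal entries (1,1,1,1,1,1,1,1,1,1,1,1,1,1,1,1,1).

Reading off H_k = ker ∂_k / im ∂_{k+1}:

  H_0: rank C_0 − rank ∂_1 = 9 − 8 = 1, and the invariant factors of ∂_1 are all 1, so H_0 = Z.
  H_1: rank ker ∂_1 − rank ∂_2 = (27 − 8) − 17 = 2, and the invariant factors of ∂_2 are all 1, so H_1 = Z^2.
  H_2: rank ker ∂_2 − rank ∂_3 = (18 − 17) − 0 = 1, and there is no ∂_3, so H_2 = Z.

As a check, the Euler characteristic is 9 − 27 + 18 = 0, which agrees with 1 − 2 + 1 = 0.

H_0 = Z,  H_1 = Z^2,  H_2 = Z.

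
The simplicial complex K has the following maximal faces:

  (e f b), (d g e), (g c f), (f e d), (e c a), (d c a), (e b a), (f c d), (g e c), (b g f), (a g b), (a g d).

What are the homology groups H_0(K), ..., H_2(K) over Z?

H_0 ≅ Z,  H_1 ≅ Z/2Z,  H_2 = 0.

Fix the vertex order a < b < c < d < e < f < g and write every simplex with vertices in increasing order. Then dim K = 2 and the simplices of K are:

  0-simplices (7): a, b, c, d, e, f, g
  1-simplices (18): ab, ac, ad, ae, ag, be, bf, bg, cd, ce, cf, cg, de, df, dg, ef, eg, fg
  2-simplices (12): abe, abg, acd, ace, adg, bef, bfg, cdf, ceg, cfg, def, deg

giving chain groups C_0 ≅ Z^7, C_1 ≅ Z^18, C_2 ≅ Z^12.

∂_1: C_1 → C_0 maps an edge to its endpoints' difference, ∂[p,q] = q − p.
This gives a 7×18 integer matrix of rank 6; reducing to Smith normal form yields diagonal entries (1,1,1,1,1,1).

The boundary map ∂_2: C_2 → C_1 maps a triangle to the signed sum of its edges. For instance
  ∂abe = be − ae + ab,
  ∂def = ef − df + de.
This gives a 18×12 integer matrix of rank 12; reducing to Smith normal form yields diagonal entries (1,1,1,1,1,1,1,1,1,1,1,2).

From H_k ≅ ker(∂_k) / im(∂_{k+1}) we obtain:

  H_0: rank C_0 − rank ∂_1 = 7 − 6 = 1, and the invariant factors of ∂_1 are all 1, so H_0 = Z.
  H_1: rank ker ∂_1 − rank ∂_2 = (18 − 6) − 12 = 0, and ∂_2 has invariant factor 2 > 1, so H_1 = Z/2Z.
  H_2: rank ker ∂_2 − rank ∂_3 = (12 − 12) − 0 = 0, and there is no ∂_3, so H_2 = 0.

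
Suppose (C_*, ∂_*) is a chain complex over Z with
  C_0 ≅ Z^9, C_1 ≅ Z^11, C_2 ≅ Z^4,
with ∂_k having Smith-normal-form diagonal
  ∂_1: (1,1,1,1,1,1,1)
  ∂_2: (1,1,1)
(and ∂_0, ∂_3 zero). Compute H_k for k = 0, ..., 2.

H_0 = Z^2,  H_1 = Z,  H_2 = Z.

H_0: b_0 = 9 − 0 − 7 = 2; torsion from ∂_1 factors > 1: none. So H_0 = Z^2.
H_1: b_1 = 11 − 7 − 3 = 1; torsion from ∂_2 factors > 1: none. So H_1 = Z.
H_2: b_2 = 4 − 3 − 0 = 1; torsion from ∂_3 factors > 1: none. So H_2 = Z.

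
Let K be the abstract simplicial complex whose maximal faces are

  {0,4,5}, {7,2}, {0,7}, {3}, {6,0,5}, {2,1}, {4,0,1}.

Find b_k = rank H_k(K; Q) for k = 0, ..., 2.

Fix the vertex order 0 < 1 < 2 < 3 < 4 < 5 < 6 < 7 and write every simplex with vertices in increasing order. Then dim K = 2 and the simplices of K are:

  0-simplices (8): [0], [1], [2], [3], [4], [5], [6], [7]
  1-simplices (10): [0,1], [0,4], [0,5], [0,6], [0,7], [1,2], [1,4], [2,7], [4,5], [5,6]
  2-simplices (3): [0,1,4], [0,4,5], [0,5,6]

Hence C_0 ≅ Z^8, C_1 ≅ Z^10, C_2 ≅ Z^3.

Boundary ∂_1: C_1 → C_0 maps an edge to its endpoints' difference, ∂[p,q] = q − p. For instance
  ∂[4,5] = [5] − [4].
The 8×10 boundary matrix has rank 6 and Smith normal form diag(1,1,1,1,1,1).

Boundary ∂_2: C_2 → C_1 sends each 2-simplex [p,q,r] to [q,r] − [p,r] + [p,q]. For instance
  ∂[0,4,5] = [4,5] − [0,5] + [0,4],
  ∂[0,5,6] = [5,6] − [0,6] + [0,5].
The 10×3 boundary matrix has rank 3 and Smith normal form diag(1,1,1).

From H_k ≅ ker(∂_k) / im(∂_{k+1}) we obtain:

  H_0: rank C_0 − rank ∂_1 = 8 − 6 = 2, and the invariant factors of ∂_1 are all 1, so H_0 = Z^2.
  H_1: rank ker ∂_1 − rank ∂_2 = (10 − 6) − 3 = 1, and the invariant factors of ∂_2 are all 1, so H_1 = Z.
  H_2: rank ker ∂_2 − rank ∂_3 = (3 − 3) − 0 = 0, and there is no ∂_3, so H_2 = 0.

Hence the Betti numbers are b_0 = 2, b_1 = 1, b_2 = 0.

b_0 = 2, b_1 = 1, b_2 = 0.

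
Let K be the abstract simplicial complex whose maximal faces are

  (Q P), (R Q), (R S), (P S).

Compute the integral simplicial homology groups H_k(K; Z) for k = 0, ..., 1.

Order the vertices as P < Q < R < S. Listing each simplex with vertices in this order, K has dimension 1 with simplices:

  0-simplices (4): P, Q, R, S
  1-simplices (4): PQ, PS, QR, RS

Hence C_0 ≅ Z^4, C_1 ≅ Z^4.

The boundary map ∂_1: C_1 → C_0 maps an edge to its endpoints' difference, ∂[p,q] = q − p. For instance
  ∂QR = R − Q.
The 4×4 boundary matrix has rank 3 and Smith normal form diag(1,1,1).

From H_k ≅ ker(∂_k) / im(∂_{k+1}) we obtain:

  H_0: rank C_0 − rank ∂_1 = 4 − 3 = 1, and the invariant factors of ∂_1 are all 1, so H_0 ≅ Z.
  H_1: rank ker ∂_1 − rank ∂_2 = (4 − 3) − 0 = 1, and there is no ∂_2, so H_1 ≅ Z.

H_0 = Z,  H_1 = Z.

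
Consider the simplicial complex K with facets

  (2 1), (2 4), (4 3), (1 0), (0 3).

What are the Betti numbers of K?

b_0 = 1, b_1 = 1.

Fix the vertex order 0 < 1 < 2 < 3 < 4 and write every simplex with vertices in increasing order. Then dim K = 1 and the simplices of K are:

  0-simplices (5): [0], [1], [2], [3], [4]
  1-simplices (5): [0,1], [0,3], [1,2], [2,4], [3,4]

Hence C_0 ≅ Z^5, C_1 ≅ Z^5.

The boundary map ∂_1: C_1 → C_0 maps an edge to its endpoints' difference, ∂[p,q] = q − p. For instance
  ∂[3,4] = [4] − [3].
The 5×5 boundary matrix has rank 4 and Smith normal form diag(1,1,1,1).

From H_k ≅ ker(∂_k) / im(∂_{k+1}) we obtain:

  H_0: rank C_0 − rank ∂_1 = 5 − 4 = 1, and the invariant factors of ∂_1 are all 1, so H_0 = Z.
  H_1: rank ker ∂_1 − rank ∂_2 = (5 − 4) − 0 = 1, and there is no ∂_2, so H_1 = Z.

As a check, the Euler characteristic is 5 − 5 = 0, which agrees with 1 − 1 = 0.

Hence the Betti numbers are b_0 = 1, b_1 = 1.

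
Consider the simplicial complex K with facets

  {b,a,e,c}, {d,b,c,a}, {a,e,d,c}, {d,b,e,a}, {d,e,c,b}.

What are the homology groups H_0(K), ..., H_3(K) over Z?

H_0 ≅ Z,  H_1 = 0,  H_2 = 0,  H_3 ≅ Z.

K has 5 vertices, 10 edges, 10 triangles, 5 3-simplices.
rank ∂_0 = 0, rank ∂_1 = 4 ⇒ b_0 = 5 − 0 − 4 = 1; all invariant factors of ∂_1 are 1 so no torsion. So H_0 = Z.
rank ∂_1 = 4, rank ∂_2 = 6 ⇒ b_1 = 10 − 4 − 6 = 0; all invariant factors of ∂_2 are 1 so no torsion. So H_1 = 0.
rank ∂_2 = 6, rank ∂_3 = 4 ⇒ b_2 = 10 − 6 − 4 = 0; all invariant factors of ∂_3 are 1 so no torsion. So H_2 = 0.
rank ∂_3 = 4, rank ∂_4 = 0 ⇒ b_3 = 5 − 4 − 0 = 1. So H_3 = Z.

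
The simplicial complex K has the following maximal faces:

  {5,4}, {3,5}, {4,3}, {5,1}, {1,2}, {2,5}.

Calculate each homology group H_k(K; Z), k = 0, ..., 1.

K has 5 vertices, 6 edges.
rank ∂_0 = 0, rank ∂_1 = 4 ⇒ b_0 = 5 − 0 − 4 = 1; all invariant factors of ∂_1 are 1 so no torsion. So H_0 ≅ Z.
rank ∂_1 = 4, rank ∂_2 = 0 ⇒ b_1 = 6 − 4 − 0 = 2. So H_1 ≅ Z^2.

H_0 ≅ Z,  H_1 ≅ Z^2.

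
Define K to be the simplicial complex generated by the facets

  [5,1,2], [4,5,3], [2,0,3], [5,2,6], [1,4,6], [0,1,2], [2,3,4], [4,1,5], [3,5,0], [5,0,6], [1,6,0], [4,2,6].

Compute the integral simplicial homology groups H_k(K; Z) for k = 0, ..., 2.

H_0 = Z,  H_1 = Z/2,  H_2 = 0.

Fix the vertex order 0 < 1 < 2 < 3 < 4 < 5 < 6 and write every simplex with vertices in increasing order. Then dim K = 2 and the simplices of K are:

  0-simplices (7): [0], [1], [2], [3], [4], [5], [6]
  1-simplices (18): [0,1], [0,2], [0,3], [0,5], [0,6], [1,2], [1,4], [1,5], [1,6], [2,3], [2,4], [2,5], [2,6], [3,4], [3,5], [4,5], [4,6], [5,6]
  2-simplices (12): [0,1,2], [0,1,6], [0,2,3], [0,3,5], [0,5,6], [1,2,5], [1,4,5], [1,4,6], [2,3,4], [2,4,6], [2,5,6], [3,4,5]

so the chain groups are C_0 ≅ Z^7, C_1 ≅ Z^18, C_2 ≅ Z^12.

∂_1: C_1 → C_0 sends each edge [p,q] (with p < q) to q − p.
This gives a 7×18 integer matrix of rank 6; reducing to Smith normal form yields diagonal entries (1,1,1,1,1,1).

The boundary map ∂_2: C_2 → C_1 sends each 2-simplex [p,q,r] to [q,r] − [p,r] + [p,q]. For instance
  ∂[1,4,5] = [4,5] − [1,5] + [1,4],
  ∂[2,5,6] = [5,6] − [2,6] + [2,5].
As a 18×12 matrix over Z this has rank 12, with invariant factors (1,1,1,1,1,1,1,1,1,1,1,2).

Computing H_k = (kernel of ∂_k) / (image of ∂_{k+1}):

  H_0: rank C_0 − rank ∂_1 = 7 − 6 = 1, and the invariant factors of ∂_1 are all 1, so H_0 ≅ Z.
  H_1: rank ker ∂_1 − rank ∂_2 = (18 − 6) − 12 = 0, and ∂_2 has invariant factor 2 > 1, so H_1 ≅ Z/2.
  H_2: rank ker ∂_2 − rank ∂_3 = (12 − 12) − 0 = 0, and there is no ∂_3, so H_2 ≅ 0.

As a check, the Euler characteristic is 7 − 18 + 12 = 1, which agrees with 1 − 0 + 0 = 1.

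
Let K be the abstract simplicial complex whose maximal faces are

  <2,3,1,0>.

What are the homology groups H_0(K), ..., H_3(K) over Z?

H_0 ≅ Z,  H_1 = 0,  H_2 = 0,  H_3 = 0.

We work with the vertex ordering 0 < 1 < 2 < 3. The simplices of K, each written with vertices in increasing order, are:

  0-simplices (4): [0], [1], [2], [3]
  1-simplices (6): [0,1], [0,2], [0,3], [1,2], [1,3], [2,3]
  2-simplices (4): [0,1,2], [0,1,3], [0,2,3], [1,2,3]
  3-simplices (1): [0,1,2,3]

Hence C_0 ≅ Z^4, C_1 ≅ Z^6, C_2 ≅ Z^4, C_3 ≅ Z^1.

The boundary map ∂_1: C_1 → C_0 is given by ∂[p,q] = [q] − [p].
This gives a 4×6 integer matrix of rank 3; reducing to Smith normal form yields diagonal entries (1,1,1).

The boundary map ∂_2: C_2 → C_1 sends each 2-simplex [p,q,r] to [q,r] − [p,r] + [p,q]. For instance
  ∂[0,1,2] = [1,2] − [0,2] + [0,1],
  ∂[0,2,3] = [2,3] − [0,3] + [0,2].
As a 6×4 matrix over Z this has rank 3, with invariant factors (1,1,1).

The boundary map ∂_3: C_3 → C_2 sends each 3-simplex σ to the alternating sum Σ_i (−1)^i (σ with its i-th vertex removed). For instance
  ∂[0,1,2,3] = [1,2,3] − [0,2,3] + [0,1,3] − [0,1,2].
As a 4×1 matrix over Z this has rank 1, with invariant factors (1).

Reading off H_k = ker ∂_k / im ∂_{k+1}:

  H_0: rank C_0 − rank ∂_1 = 4 − 3 = 1, and the invariant factors of ∂_1 are all 1, so H_0 ≅ Z.
  H_1: rank ker ∂_1 − rank ∂_2 = (6 − 3) − 3 = 0, and the invariant factors of ∂_2 are all 1, so H_1 ≅ 0.
  H_2: rank ker ∂_2 − rank ∂_3 = (4 − 3) − 1 = 0, and the invariant factors of ∂_3 are all 1, so H_2 ≅ 0.
  H_3: rank ker ∂_3 − rank ∂_4 = (1 − 1) − 0 = 0, and there is no ∂_4, so H_3 ≅ 0.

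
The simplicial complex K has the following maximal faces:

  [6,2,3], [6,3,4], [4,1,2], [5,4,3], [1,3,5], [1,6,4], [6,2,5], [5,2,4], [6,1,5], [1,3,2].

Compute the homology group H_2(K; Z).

Fix the vertex order 1 < 2 < 3 < 4 < 5 < 6 and write every simplex with vertices in increasing order. Then dim K = 2 and the simplices of K are:

  0-simplices (6): [1], [2], [3], [4], [5], [6]
  1-simplices (15): [1,2], [1,3], [1,4], [1,5], [1,6], [2,3], [2,4], [2,5], [2,6], [3,4], [3,5], [3,6], [4,5], [4,6], [5,6]
  2-simplices (10): [1,2,3], [1,2,4], [1,3,5], [1,4,6], [1,5,6], [2,3,6], [2,4,5], [2,5,6], [3,4,5], [3,4,6]

Hence C_0 ≅ Z^6, C_1 ≅ Z^15, C_2 ≅ Z^10.

Boundary ∂_1: C_1 → C_0 sends each edge [p,q] (with p < q) to q − p.
This gives a 6×15 integer matrix of rank 5; reducing to Smith normal form yields diagonal entries (1,1,1,1,1).

The boundary map ∂_2: C_2 → C_1 acts by ∂[p,q,r] = [q,r] − [p,r] + [p,q]. For instance
  ∂[2,3,6] = [3,6] − [2,6] + [2,3],
  ∂[2,5,6] = [5,6] − [2,6] + [2,5].
The 15×10 boundary matrix has rank 10 and Smith normal form diag(1,1,1,1,1,1,1,1,1,2).

Computing H_k = (kernel of ∂_k) / (image of ∂_{k+1}):

  H_2: rank ker ∂_2 − rank ∂_3 = (10 − 10) − 0 = 0, and there is no ∂_3, so H_2 = 0.

H_2 = 0.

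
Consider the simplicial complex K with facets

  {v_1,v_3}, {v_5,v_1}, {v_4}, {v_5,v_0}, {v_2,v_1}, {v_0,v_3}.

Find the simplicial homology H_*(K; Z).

Fix the vertex order v_0 < v_1 < v_2 < v_3 < v_4 < v_5 and write every simplex with vertices in increasing order. Then dim K = 1 and the simplices of K are:

  0-simplices (6): [v_0], [v_1], [v_2], [v_3], [v_4], [v_5]
  1-simplices (5): [v_0,v_3], [v_0,v_5], [v_1,v_2], [v_1,v_3], [v_1,v_5]

giving chain groups C_0 ≅ Z^6, C_1 ≅ Z^5.

∂_1: C_1 → C_0 sends each edge [p,q] (with p < q) to q − p. For instance
  ∂[v_1,v_3] = [v_3] − [v_1].
This gives a 6×5 integer matrix of rank 4; reducing to Smith normal form yields diagonal entries (1,1,1,1).

From H_k ≅ ker(∂_k) / im(∂_{k+1}) we obtain:

  H_0: rank C_0 − rank ∂_1 = 6 − 4 = 2, and the invariant factors of ∂_1 are all 1, so H_0 = Z^2.
  H_1: rank ker ∂_1 − rank ∂_2 = (5 − 4) − 0 = 1, and there is no ∂_2, so H_1 = Z.

As a check, the Euler characteristic is 6 − 5 = 1, which agrees with 2 − 1 = 1.

H_0 = Z^2,  H_1 = Z.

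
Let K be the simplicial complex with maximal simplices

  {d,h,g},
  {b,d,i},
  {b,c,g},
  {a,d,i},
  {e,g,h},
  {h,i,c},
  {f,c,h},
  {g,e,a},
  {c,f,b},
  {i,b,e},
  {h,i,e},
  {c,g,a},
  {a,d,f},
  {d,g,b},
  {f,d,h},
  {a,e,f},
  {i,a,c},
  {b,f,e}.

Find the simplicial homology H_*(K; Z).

H_0 = Z,  H_1 = Z^2,  H_2 = Z.

Take the total order a < b < c < d < e < f < g < h < i on the vertex set. Then K (dimension 2) consists of the simplices:

  0-simplices (9): a, b, c, d, e, f, g, h, i
  1-simplices (27): ac, ad, ae, af, ag, ai, bc, bd, be, bf, bg, bi, cf, cg, ch, ci, df, dg, dh, di, ef, eg, eh, ei, fh, gh, hi
  2-simplices (18): acg, aci, adf, adi, aef, aeg, bcf, bcg, bdg, bdi, bef, bei, cfh, chi, dfh, dgh, egh, ehi

giving chain groups C_0 ≅ Z^9, C_1 ≅ Z^27, C_2 ≅ Z^18.

Boundary ∂_1: C_1 → C_0 sends each edge [p,q] (with p < q) to q − p.
This gives a 9×27 integer matrix of rank 8; reducing to Smith normal form yields diagonal entries (1,1,1,1,1,1,1,1).

Boundary ∂_2: C_2 → C_1 sends each 2-simplex [p,q,r] to [q,r] − [p,r] + [p,q]. For instance
  ∂bcg = cg − bg + bc,
  ∂acg = cg − ag + ac.
The 27×18 boundary matrix has rank 17 and Smith normal form diag(1,1,1,1,1,1,1,1,1,1,1,1,1,1,1,1,1).

Now H_k = ker ∂_k / im ∂_{k+1}, so:

  H_0: rank C_0 − rank ∂_1 = 9 − 8 = 1, and the invariant factors of ∂_1 are all 1, so H_0 ≅ Z.
  H_1: rank ker ∂_1 − rank ∂_2 = (27 − 8) − 17 = 2, and the invariant factors of ∂_2 are all 1, so H_1 ≅ Z^2.
  H_2: rank ker ∂_2 − rank ∂_3 = (18 − 17) − 0 = 1, and there is no ∂_3, so H_2 ≅ Z.

As a check, the Euler characteristic is 9 − 27 + 18 = 0, which agrees with 1 − 2 + 1 = 0.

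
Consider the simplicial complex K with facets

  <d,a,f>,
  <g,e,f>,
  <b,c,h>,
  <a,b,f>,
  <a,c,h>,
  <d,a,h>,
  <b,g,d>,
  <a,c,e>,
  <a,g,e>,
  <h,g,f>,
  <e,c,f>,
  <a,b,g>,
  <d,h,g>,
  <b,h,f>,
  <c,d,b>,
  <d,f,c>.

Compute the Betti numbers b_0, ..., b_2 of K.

Take the total order a < b < c < d < e < f < g < h on the vertex set. Then K (dimension 2) consists of the simplices:

  0-simplices (8): a, b, c, d, e, f, g, h
  1-simplices (24): ab, ac, ad, ae, af, ag, ah, bc, bd, bf, bg, bh, cd, ce, cf, ch, df, dg, dh, ef, eg, fg, fh, gh
  2-simplices (16): abf, abg, ace, ach, adf, adh, aeg, bcd, bch, bdg, bfh, cdf, cef, dgh, efg, fgh

giving chain groups C_0 ≅ Z^8, C_1 ≅ Z^24, C_2 ≅ Z^16.

Boundary ∂_1: C_1 → C_0 sends each edge [p,q] (with p < q) to q − p. For instance
  ∂ef = f − e.
This gives a 8×24 integer matrix of rank 7; reducing to Smith normal form yields diagonal entries (1,1,1,1,1,1,1).

∂_2: C_2 → C_1 maps a triangle to the signed sum of its edges. For instance
  ∂aeg = eg − ag + ae,
  ∂adh = dh − ah + ad.
This gives a 24×16 integer matrix of rank 15; reducing to Smith normal form yields diagonal entries (1,1,1,1,1,1,1,1,1,1,1,1,1,1,1).

Reading off H_k = ker ∂_k / im ∂_{k+1}:

  H_0: rank C_0 − rank ∂_1 = 8 − 7 = 1, and the invariant factors of ∂_1 are all 1, so H_0 ≅ Z.
  H_1: rank ker ∂_1 − rank ∂_2 = (24 − 7) − 15 = 2, and the invariant factors of ∂_2 are all 1, so H_1 ≅ Z^2.
  H_2: rank ker ∂_2 − rank ∂_3 = (16 − 15) − 0 = 1, and there is no ∂_3, so H_2 ≅ Z.

As a check, the Euler characteristic is 8 − 24 + 16 = 0, which agrees with 1 − 2 + 1 = 0.

Hence the Betti numbers are b_0 = 1, b_1 = 2, b_2 = 1.

b_0 = 1, b_1 = 2, b_2 = 1.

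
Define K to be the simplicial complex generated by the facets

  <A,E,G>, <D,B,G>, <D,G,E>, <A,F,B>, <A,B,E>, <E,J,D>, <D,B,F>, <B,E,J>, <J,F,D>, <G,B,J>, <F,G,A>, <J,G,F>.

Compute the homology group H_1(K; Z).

H_1 = Z/2.

Order the vertices as A < B < D < E < F < G < J. Listing each simplex with vertices in this order, K has dimension 2 with simplices:

  0-simplices (7): A, B, D, E, F, G, J
  1-simplices (18): AB, AE, AF, AG, BD, BE, BF, BG, BJ, DE, DF, DG, DJ, EG, EJ, FG, FJ, GJ
  2-simplices (12): ABE, ABF, AEG, AFG, BDF, BDG, BEJ, BGJ, DEG, DEJ, DFJ, FGJ

Hence C_0 ≅ Z^7, C_1 ≅ Z^18, C_2 ≅ Z^12.

∂_1: C_1 → C_0 maps an edge to its endpoints' difference, ∂[p,q] = q − p. For instance
  ∂FJ = J − F.
The 7×18 boundary matrix has rank 6 and Smith normal form diag(1,1,1,1,1,1).

Boundary ∂_2: C_2 → C_1 maps a triangle to the signed sum of its edges. For instance
  ∂AEG = EG − AG + AE,
  ∂ABF = BF − AF + AB.
This gives a 18×12 integer matrix of rank 12; reducing to Smith normal form yields diagonal entries (1,1,1,1,1,1,1,1,1,1,1,2).

Now H_k = ker ∂_k / im ∂_{k+1}, so:

  H_1: rank ker ∂_1 − rank ∂_2 = (18 − 6) − 12 = 0, and ∂_2 has invariant factor 2 > 1, so H_1 = Z/2.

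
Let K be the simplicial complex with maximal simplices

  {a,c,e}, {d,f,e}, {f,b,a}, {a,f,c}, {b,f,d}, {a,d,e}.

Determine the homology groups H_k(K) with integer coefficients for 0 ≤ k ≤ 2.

Order the vertices as a < b < c < d < e < f. Listing each simplex with vertices in this order, K has dimension 2 with simplices:

  0-simplices (6): a, b, c, d, e, f
  1-simplices (12): ab, ac, ad, ae, af, bd, bf, ce, cf, de, df, ef
  2-simplices (6): abf, ace, acf, ade, bdf, def

Hence C_0 ≅ Z^6, C_1 ≅ Z^12, C_2 ≅ Z^6.

Boundary ∂_1: C_1 → C_0 maps an edge to its endpoints' difference, ∂[p,q] = q − p.
This gives a 6×12 integer matrix of rank 5; reducing to Smith normal form yields diagonal entries (1,1,1,1,1).

Boundary ∂_2: C_2 → C_1 acts by ∂[p,q,r] = [q,r] − [p,r] + [p,q]. For instance
  ∂acf = cf − af + ac,
  ∂ade = de − ae + ad.
As a 12×6 matrix over Z this has rank 6, with invariant factors (1,1,1,1,1,1).

From H_k ≅ ker(∂_k) / im(∂_{k+1}) we obtain:

  H_0: rank C_0 − rank ∂_1 = 6 − 5 = 1, and the invariant factors of ∂_1 are all 1, so H_0 = Z.
  H_1: rank ker ∂_1 − rank ∂_2 = (12 − 5) − 6 = 1, and the invariant factors of ∂_2 are all 1, so H_1 = Z.
  H_2: rank ker ∂_2 − rank ∂_3 = (6 − 6) − 0 = 0, and there is no ∂_3, so H_2 = 0.

As a check, the Euler characteristic is 6 − 12 + 6 = 0, which agrees with 1 − 1 + 0 = 0.

H_0 = Z,  H_1 = Z,  H_2 = 0.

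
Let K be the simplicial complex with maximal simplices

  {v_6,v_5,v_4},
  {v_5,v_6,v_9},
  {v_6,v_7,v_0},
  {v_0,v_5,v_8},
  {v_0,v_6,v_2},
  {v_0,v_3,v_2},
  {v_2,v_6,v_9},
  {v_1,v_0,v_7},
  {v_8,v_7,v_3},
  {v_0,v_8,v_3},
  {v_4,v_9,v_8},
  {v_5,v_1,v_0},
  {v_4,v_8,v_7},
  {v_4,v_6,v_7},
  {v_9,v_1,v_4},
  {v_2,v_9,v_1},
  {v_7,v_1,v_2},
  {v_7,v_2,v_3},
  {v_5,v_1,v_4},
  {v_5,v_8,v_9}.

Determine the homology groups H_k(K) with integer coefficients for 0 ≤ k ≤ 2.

H_0 = Z,  H_1 = Z ⊕ Z/2,  H_2 = 0.

K has 10 vertices, 30 edges, 20 triangles.
rank ∂_0 = 0, rank ∂_1 = 9 ⇒ b_0 = 10 − 0 − 9 = 1; all invariant factors of ∂_1 are 1 so no torsion. So H_0 = Z.
rank ∂_1 = 9, rank ∂_2 = 20 ⇒ b_1 = 30 − 9 − 20 = 1; ∂_2 has invariant factor(s) [2] giving torsion. So H_1 = Z ⊕ Z/2.
rank ∂_2 = 20, rank ∂_3 = 0 ⇒ b_2 = 20 − 20 − 0 = 0. So H_2 = 0.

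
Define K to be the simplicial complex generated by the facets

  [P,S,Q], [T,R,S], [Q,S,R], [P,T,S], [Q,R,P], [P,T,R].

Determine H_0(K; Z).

Fix the vertex order P < Q < R < S < T and write every simplex with vertices in increasing order. Then dim K = 2 and the simplices of K are:

  0-simplices (5): P, Q, R, S, T
  1-simplices (9): PQ, PR, PS, PT, QR, QS, RS, RT, ST
  2-simplices (6): PQR, PQS, PRT, PST, QRS, RST

Hence C_0 ≅ Z^5, C_1 ≅ Z^9, C_2 ≅ Z^6.

∂_1: C_1 → C_0 sends each edge [p,q] (with p < q) to q − p. For instance
  ∂QR = R − Q.
The 5×9 boundary matrix has rank 4 and Smith normal form diag(1,1,1,1).

∂_2: C_2 → C_1 sends each 2-simplex [p,q,r] to [q,r] − [p,r] + [p,q]. For instance
  ∂PST = ST − PT + PS,
  ∂PQS = QS − PS + PQ.
This gives a 9×6 integer matrix of rank 5; reducing to Smith normal form yields diagonal entries (1,1,1,1,1).

Reading off H_k = ker ∂_k / im ∂_{k+1}:

  H_0: rank C_0 − rank ∂_1 = 5 − 4 = 1, and the invariant factors of ∂_1 are all 1, so H_0 = Z.

H_0 = Z.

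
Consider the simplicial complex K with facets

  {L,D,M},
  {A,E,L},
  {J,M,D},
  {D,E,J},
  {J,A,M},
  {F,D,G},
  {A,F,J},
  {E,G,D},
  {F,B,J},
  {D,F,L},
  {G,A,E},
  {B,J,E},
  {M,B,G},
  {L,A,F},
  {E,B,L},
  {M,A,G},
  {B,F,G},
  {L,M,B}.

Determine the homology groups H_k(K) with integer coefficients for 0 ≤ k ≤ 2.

Order the vertices as A < B < D < E < F < G < J < L < M. Listing each simplex with vertices in this order, K has dimension 2 with simplices:

  0-simplices (9): A, B, D, E, F, G, J, L, M
  1-simplices (27): AE, AF, AG, AJ, AL, AM, BE, BF, BG, BJ, BL, BM, DE, DF, DG, DJ, DL, DM, EG, EJ, EL, FG, FJ, FL, GM, JM, LM
  2-simplices (18): AEG, AEL, AFJ, AFL, AGM, AJM, BEJ, BEL, BFG, BFJ, BGM, BLM, DEG, DEJ, DFG, DFL, DJM, DLM

so the chain groups are C_0 ≅ Z^9, C_1 ≅ Z^27, C_2 ≅ Z^18.

The boundary map ∂_1: C_1 → C_0 maps an edge to its endpoints' difference, ∂[p,q] = q − p.
The resulting 9×27 matrix has rank 8, and its Smith normal form has invariant factors (1,1,1,1,1,1,1,1).

The boundary map ∂_2: C_2 → C_1 maps a triangle to the signed sum of its edges. For instance
  ∂DLM = LM − DM + DL,
  ∂DEJ = EJ − DJ + DE.
As a 27×18 matrix over Z this has rank 17, with invariant factors (1,1,1,1,1,1,1,1,1,1,1,1,1,1,1,1,1).

Reading off H_k = ker ∂_k / im ∂_{k+1}:

  H_0: rank C_0 − rank ∂_1 = 9 − 8 = 1, and the invariant factors of ∂_1 are all 1, so H_0 = Z.
  H_1: rank ker ∂_1 − rank ∂_2 = (27 − 8) − 17 = 2, and the invariant factors of ∂_2 are all 1, so H_1 = Z^2.
  H_2: rank ker ∂_2 − rank ∂_3 = (18 − 17) − 0 = 1, and there is no ∂_3, so H_2 = Z.

As a check, the Euler characteristic is 9 − 27 + 18 = 0, which agrees with 1 − 2 + 1 = 0.

H_0 = Z,  H_1 = Z^2,  H_2 = Z.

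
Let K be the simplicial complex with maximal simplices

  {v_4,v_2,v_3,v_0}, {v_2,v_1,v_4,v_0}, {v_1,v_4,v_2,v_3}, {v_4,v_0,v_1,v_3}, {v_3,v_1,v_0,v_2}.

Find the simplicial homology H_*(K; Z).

H_0 ≅ Z,  H_1 = 0,  H_2 = 0,  H_3 ≅ Z.

Take the total order v_0 < v_1 < v_2 < v_3 < v_4 on the vertex set. Then K (dimension 3) consists of the simplices:

  0-simplices (5): [v_0], [v_1], [v_2], [v_3], [v_4]
  1-simplices (10): [v_0,v_1], [v_0,v_2], [v_0,v_3], [v_0,v_4], [v_1,v_2], [v_1,v_3], [v_1,v_4], [v_2,v_3], [v_2,v_4], [v_3,v_4]
  2-simplices (10): [v_0,v_1,v_2], [v_0,v_1,v_3], [v_0,v_1,v_4], [v_0,v_2,v_3], [v_0,v_2,v_4], [v_0,v_3,v_4], [v_1,v_2,v_3], [v_1,v_2,v_4], [v_1,v_3,v_4], [v_2,v_3,v_4]
  3-simplices (5): [v_0,v_1,v_2,v_3], [v_0,v_1,v_2,v_4], [v_0,v_1,v_3,v_4], [v_0,v_2,v_3,v_4], [v_1,v_2,v_3,v_4]

giving chain groups C_0 ≅ Z^5, C_1 ≅ Z^10, C_2 ≅ Z^10, C_3 ≅ Z^5.

Boundary ∂_1: C_1 → C_0 maps an edge to its endpoints' difference, ∂[p,q] = q − p. For instance
  ∂[v_2,v_4] = [v_4] − [v_2].
This gives a 5×10 integer matrix of rank 4; reducing to Smith normal form yields diagonal entries (1,1,1,1).

Boundary ∂_2: C_2 → C_1 sends each 2-simplex [p,q,r] to [q,r] − [p,r] + [p,q]. For instance
  ∂[v_0,v_2,v_3] = [v_2,v_3] − [v_0,v_3] + [v_0,v_2],
  ∂[v_2,v_3,v_4] = [v_3,v_4] − [v_2,v_4] + [v_2,v_3].
The resulting 10×10 matrix has rank 6, and its Smith normal form has invariant factors (1,1,1,1,1,1).

Boundary ∂_3: C_3 → C_2 sends each 3-simplex σ to the alternating sum Σ_i (−1)^i (σ with its i-th vertex removed). For instance
  ∂[v_1,v_2,v_3,v_4] = [v_2,v_3,v_4] − [v_1,v_3,v_4] + [v_1,v_2,v_4] − [v_1,v_2,v_3],
  ∂[v_0,v_1,v_2,v_4] = [v_1,v_2,v_4] − [v_0,v_2,v_4] + [v_0,v_1,v_4] − [v_0,v_1,v_2].
This gives a 10×5 integer matrix of rank 4; reducing to Smith normal form yields diagonal entries (1,1,1,1).

Computing H_k = (kernel of ∂_k) / (image of ∂_{k+1}):

  H_0: rank C_0 − rank ∂_1 = 5 − 4 = 1, and the invariant factors of ∂_1 are all 1, so H_0 ≅ Z.
  H_1: rank ker ∂_1 − rank ∂_2 = (10 − 4) − 6 = 0, and the invariant factors of ∂_2 are all 1, so H_1 ≅ 0.
  H_2: rank ker ∂_2 − rank ∂_3 = (10 − 6) − 4 = 0, and the invariant factors of ∂_3 are all 1, so H_2 ≅ 0.
  H_3: rank ker ∂_3 − rank ∂_4 = (5 − 4) − 0 = 1, and there is no ∂_4, so H_3 ≅ Z.

As a check, the Euler characteristic is 5 − 10 + 10 − 5 = 0, which agrees with 1 − 0 + 0 − 1 = 0.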